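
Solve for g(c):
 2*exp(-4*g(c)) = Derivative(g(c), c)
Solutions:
 g(c) = log(-I*(C1 + 8*c)^(1/4))
 g(c) = log(I*(C1 + 8*c)^(1/4))
 g(c) = log(-(C1 + 8*c)^(1/4))
 g(c) = log(C1 + 8*c)/4


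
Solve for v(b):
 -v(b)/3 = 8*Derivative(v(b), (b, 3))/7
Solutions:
 v(b) = C3*exp(-3^(2/3)*7^(1/3)*b/6) + (C1*sin(3^(1/6)*7^(1/3)*b/4) + C2*cos(3^(1/6)*7^(1/3)*b/4))*exp(3^(2/3)*7^(1/3)*b/12)


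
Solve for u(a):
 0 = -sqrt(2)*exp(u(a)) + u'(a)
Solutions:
 u(a) = log(-1/(C1 + sqrt(2)*a))


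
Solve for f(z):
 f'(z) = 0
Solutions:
 f(z) = C1


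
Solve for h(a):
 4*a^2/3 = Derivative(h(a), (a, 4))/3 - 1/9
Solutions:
 h(a) = C1 + C2*a + C3*a^2 + C4*a^3 + a^6/90 + a^4/72


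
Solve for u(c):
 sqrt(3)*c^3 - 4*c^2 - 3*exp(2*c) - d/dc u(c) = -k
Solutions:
 u(c) = C1 + sqrt(3)*c^4/4 - 4*c^3/3 + c*k - 3*exp(2*c)/2


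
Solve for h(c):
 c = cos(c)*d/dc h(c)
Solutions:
 h(c) = C1 + Integral(c/cos(c), c)


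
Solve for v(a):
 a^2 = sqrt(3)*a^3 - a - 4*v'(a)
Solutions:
 v(a) = C1 + sqrt(3)*a^4/16 - a^3/12 - a^2/8


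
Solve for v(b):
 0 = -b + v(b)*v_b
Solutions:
 v(b) = -sqrt(C1 + b^2)
 v(b) = sqrt(C1 + b^2)


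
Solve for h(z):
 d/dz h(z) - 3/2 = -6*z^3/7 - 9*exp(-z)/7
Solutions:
 h(z) = C1 - 3*z^4/14 + 3*z/2 + 9*exp(-z)/7


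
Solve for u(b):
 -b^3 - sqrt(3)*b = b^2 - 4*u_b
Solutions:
 u(b) = C1 + b^4/16 + b^3/12 + sqrt(3)*b^2/8


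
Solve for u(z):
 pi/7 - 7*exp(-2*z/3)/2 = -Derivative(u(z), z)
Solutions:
 u(z) = C1 - pi*z/7 - 21*exp(-2*z/3)/4


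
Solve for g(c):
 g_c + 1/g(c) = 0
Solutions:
 g(c) = -sqrt(C1 - 2*c)
 g(c) = sqrt(C1 - 2*c)


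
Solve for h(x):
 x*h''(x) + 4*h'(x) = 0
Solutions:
 h(x) = C1 + C2/x^3


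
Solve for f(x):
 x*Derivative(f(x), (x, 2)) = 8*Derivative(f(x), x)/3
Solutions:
 f(x) = C1 + C2*x^(11/3)


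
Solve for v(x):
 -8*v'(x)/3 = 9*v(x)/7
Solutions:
 v(x) = C1*exp(-27*x/56)


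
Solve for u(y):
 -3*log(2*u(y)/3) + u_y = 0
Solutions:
 -Integral(1/(log(_y) - log(3) + log(2)), (_y, u(y)))/3 = C1 - y


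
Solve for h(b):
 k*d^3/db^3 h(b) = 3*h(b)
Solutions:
 h(b) = C1*exp(3^(1/3)*b*(1/k)^(1/3)) + C2*exp(b*(-3^(1/3) + 3^(5/6)*I)*(1/k)^(1/3)/2) + C3*exp(-b*(3^(1/3) + 3^(5/6)*I)*(1/k)^(1/3)/2)


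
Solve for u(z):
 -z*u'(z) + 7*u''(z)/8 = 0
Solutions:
 u(z) = C1 + C2*erfi(2*sqrt(7)*z/7)


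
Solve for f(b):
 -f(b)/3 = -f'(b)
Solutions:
 f(b) = C1*exp(b/3)


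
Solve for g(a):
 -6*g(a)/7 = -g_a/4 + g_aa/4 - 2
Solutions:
 g(a) = (C1*sin(sqrt(623)*a/14) + C2*cos(sqrt(623)*a/14))*exp(a/2) + 7/3


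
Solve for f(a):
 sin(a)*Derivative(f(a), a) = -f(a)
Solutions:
 f(a) = C1*sqrt(cos(a) + 1)/sqrt(cos(a) - 1)


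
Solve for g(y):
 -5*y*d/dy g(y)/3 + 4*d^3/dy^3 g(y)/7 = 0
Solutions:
 g(y) = C1 + Integral(C2*airyai(630^(1/3)*y/6) + C3*airybi(630^(1/3)*y/6), y)


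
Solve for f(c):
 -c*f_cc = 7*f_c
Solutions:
 f(c) = C1 + C2/c^6


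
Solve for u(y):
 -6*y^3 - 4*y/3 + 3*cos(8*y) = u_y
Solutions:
 u(y) = C1 - 3*y^4/2 - 2*y^2/3 + 3*sin(8*y)/8


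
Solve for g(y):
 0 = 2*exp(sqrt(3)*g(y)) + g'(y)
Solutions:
 g(y) = sqrt(3)*(2*log(1/(C1 + 2*y)) - log(3))/6


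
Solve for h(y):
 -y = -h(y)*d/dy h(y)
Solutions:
 h(y) = -sqrt(C1 + y^2)
 h(y) = sqrt(C1 + y^2)


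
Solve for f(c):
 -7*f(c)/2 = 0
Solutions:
 f(c) = 0


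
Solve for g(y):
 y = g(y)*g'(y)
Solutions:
 g(y) = -sqrt(C1 + y^2)
 g(y) = sqrt(C1 + y^2)


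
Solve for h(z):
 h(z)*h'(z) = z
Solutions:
 h(z) = -sqrt(C1 + z^2)
 h(z) = sqrt(C1 + z^2)


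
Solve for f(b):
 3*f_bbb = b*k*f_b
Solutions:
 f(b) = C1 + Integral(C2*airyai(3^(2/3)*b*k^(1/3)/3) + C3*airybi(3^(2/3)*b*k^(1/3)/3), b)


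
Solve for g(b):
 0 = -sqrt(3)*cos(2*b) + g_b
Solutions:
 g(b) = C1 + sqrt(3)*sin(2*b)/2


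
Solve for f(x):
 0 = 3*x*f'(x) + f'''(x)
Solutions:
 f(x) = C1 + Integral(C2*airyai(-3^(1/3)*x) + C3*airybi(-3^(1/3)*x), x)


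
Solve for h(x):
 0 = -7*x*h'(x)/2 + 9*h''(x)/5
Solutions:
 h(x) = C1 + C2*erfi(sqrt(35)*x/6)


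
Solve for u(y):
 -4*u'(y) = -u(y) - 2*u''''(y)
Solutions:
 u(y) = (C1*exp(-sqrt(2)*y*sqrt(-1 + sqrt(2))/2) + C2*exp(sqrt(2)*y*sqrt(-1 + sqrt(2))/2))*exp(sqrt(2)*y/2) + (C3*sin(sqrt(2)*y*sqrt(1 + sqrt(2))/2) + C4*cos(sqrt(2)*y*sqrt(1 + sqrt(2))/2))*exp(-sqrt(2)*y/2)


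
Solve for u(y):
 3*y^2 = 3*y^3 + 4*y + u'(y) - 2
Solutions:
 u(y) = C1 - 3*y^4/4 + y^3 - 2*y^2 + 2*y


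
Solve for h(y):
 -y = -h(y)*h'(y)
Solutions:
 h(y) = -sqrt(C1 + y^2)
 h(y) = sqrt(C1 + y^2)


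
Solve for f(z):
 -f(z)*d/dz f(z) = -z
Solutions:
 f(z) = -sqrt(C1 + z^2)
 f(z) = sqrt(C1 + z^2)


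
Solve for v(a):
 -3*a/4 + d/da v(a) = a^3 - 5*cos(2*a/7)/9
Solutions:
 v(a) = C1 + a^4/4 + 3*a^2/8 - 35*sin(2*a/7)/18


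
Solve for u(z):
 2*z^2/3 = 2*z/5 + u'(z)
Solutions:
 u(z) = C1 + 2*z^3/9 - z^2/5


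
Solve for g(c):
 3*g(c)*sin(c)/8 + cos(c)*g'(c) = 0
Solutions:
 g(c) = C1*cos(c)^(3/8)


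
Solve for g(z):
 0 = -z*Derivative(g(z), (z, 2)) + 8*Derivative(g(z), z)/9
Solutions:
 g(z) = C1 + C2*z^(17/9)


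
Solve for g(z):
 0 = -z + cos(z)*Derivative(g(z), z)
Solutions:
 g(z) = C1 + Integral(z/cos(z), z)


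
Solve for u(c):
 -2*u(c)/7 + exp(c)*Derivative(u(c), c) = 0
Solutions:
 u(c) = C1*exp(-2*exp(-c)/7)


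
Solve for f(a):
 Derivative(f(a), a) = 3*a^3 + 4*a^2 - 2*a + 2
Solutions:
 f(a) = C1 + 3*a^4/4 + 4*a^3/3 - a^2 + 2*a


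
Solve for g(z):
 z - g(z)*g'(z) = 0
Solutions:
 g(z) = -sqrt(C1 + z^2)
 g(z) = sqrt(C1 + z^2)


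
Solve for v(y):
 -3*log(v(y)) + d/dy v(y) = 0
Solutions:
 li(v(y)) = C1 + 3*y


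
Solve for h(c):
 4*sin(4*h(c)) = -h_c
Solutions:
 h(c) = -acos((-C1 - exp(32*c))/(C1 - exp(32*c)))/4 + pi/2
 h(c) = acos((-C1 - exp(32*c))/(C1 - exp(32*c)))/4


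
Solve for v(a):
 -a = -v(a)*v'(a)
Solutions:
 v(a) = -sqrt(C1 + a^2)
 v(a) = sqrt(C1 + a^2)


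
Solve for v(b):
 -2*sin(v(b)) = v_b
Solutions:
 v(b) = -acos((-C1 - exp(4*b))/(C1 - exp(4*b))) + 2*pi
 v(b) = acos((-C1 - exp(4*b))/(C1 - exp(4*b)))


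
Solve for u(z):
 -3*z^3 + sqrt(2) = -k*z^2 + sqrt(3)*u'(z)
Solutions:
 u(z) = C1 + sqrt(3)*k*z^3/9 - sqrt(3)*z^4/4 + sqrt(6)*z/3


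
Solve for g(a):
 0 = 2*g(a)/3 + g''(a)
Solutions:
 g(a) = C1*sin(sqrt(6)*a/3) + C2*cos(sqrt(6)*a/3)


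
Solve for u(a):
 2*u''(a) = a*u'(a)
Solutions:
 u(a) = C1 + C2*erfi(a/2)


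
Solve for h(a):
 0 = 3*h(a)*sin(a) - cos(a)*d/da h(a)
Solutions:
 h(a) = C1/cos(a)^3


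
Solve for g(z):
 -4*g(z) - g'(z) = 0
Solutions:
 g(z) = C1*exp(-4*z)


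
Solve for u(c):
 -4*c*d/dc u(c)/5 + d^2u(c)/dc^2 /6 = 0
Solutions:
 u(c) = C1 + C2*erfi(2*sqrt(15)*c/5)


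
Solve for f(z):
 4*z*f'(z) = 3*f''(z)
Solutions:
 f(z) = C1 + C2*erfi(sqrt(6)*z/3)


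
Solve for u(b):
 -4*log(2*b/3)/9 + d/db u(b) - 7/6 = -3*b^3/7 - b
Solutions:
 u(b) = C1 - 3*b^4/28 - b^2/2 + 4*b*log(b)/9 - 4*b*log(3)/9 + 4*b*log(2)/9 + 13*b/18


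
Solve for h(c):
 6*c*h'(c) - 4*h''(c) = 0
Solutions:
 h(c) = C1 + C2*erfi(sqrt(3)*c/2)


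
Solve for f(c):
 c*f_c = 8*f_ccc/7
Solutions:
 f(c) = C1 + Integral(C2*airyai(7^(1/3)*c/2) + C3*airybi(7^(1/3)*c/2), c)


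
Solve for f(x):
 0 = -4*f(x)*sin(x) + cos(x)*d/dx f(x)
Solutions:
 f(x) = C1/cos(x)^4


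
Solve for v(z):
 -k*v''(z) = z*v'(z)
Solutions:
 v(z) = C1 + C2*sqrt(k)*erf(sqrt(2)*z*sqrt(1/k)/2)


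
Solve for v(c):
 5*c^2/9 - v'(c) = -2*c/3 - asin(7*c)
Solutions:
 v(c) = C1 + 5*c^3/27 + c^2/3 + c*asin(7*c) + sqrt(1 - 49*c^2)/7


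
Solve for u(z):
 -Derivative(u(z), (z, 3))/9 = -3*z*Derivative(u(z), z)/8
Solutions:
 u(z) = C1 + Integral(C2*airyai(3*z/2) + C3*airybi(3*z/2), z)


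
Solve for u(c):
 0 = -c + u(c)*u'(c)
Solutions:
 u(c) = -sqrt(C1 + c^2)
 u(c) = sqrt(C1 + c^2)


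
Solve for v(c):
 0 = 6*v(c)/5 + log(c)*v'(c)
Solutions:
 v(c) = C1*exp(-6*li(c)/5)


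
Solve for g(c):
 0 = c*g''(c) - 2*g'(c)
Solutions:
 g(c) = C1 + C2*c^3


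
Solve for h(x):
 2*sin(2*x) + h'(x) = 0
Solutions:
 h(x) = C1 + cos(2*x)


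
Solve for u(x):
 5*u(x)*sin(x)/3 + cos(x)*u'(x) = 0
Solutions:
 u(x) = C1*cos(x)^(5/3)


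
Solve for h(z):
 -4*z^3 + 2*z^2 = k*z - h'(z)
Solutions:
 h(z) = C1 + k*z^2/2 + z^4 - 2*z^3/3


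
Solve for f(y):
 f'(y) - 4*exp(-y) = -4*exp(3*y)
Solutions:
 f(y) = C1 - 4*exp(3*y)/3 - 4*exp(-y)


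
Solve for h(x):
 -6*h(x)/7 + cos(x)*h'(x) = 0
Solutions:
 h(x) = C1*(sin(x) + 1)^(3/7)/(sin(x) - 1)^(3/7)


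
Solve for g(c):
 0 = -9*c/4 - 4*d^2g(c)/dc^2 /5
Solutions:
 g(c) = C1 + C2*c - 15*c^3/32


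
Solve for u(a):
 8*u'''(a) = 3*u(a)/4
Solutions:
 u(a) = C3*exp(6^(1/3)*a/4) + (C1*sin(2^(1/3)*3^(5/6)*a/8) + C2*cos(2^(1/3)*3^(5/6)*a/8))*exp(-6^(1/3)*a/8)


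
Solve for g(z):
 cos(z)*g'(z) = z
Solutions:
 g(z) = C1 + Integral(z/cos(z), z)


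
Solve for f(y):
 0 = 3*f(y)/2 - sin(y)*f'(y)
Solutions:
 f(y) = C1*(cos(y) - 1)^(3/4)/(cos(y) + 1)^(3/4)


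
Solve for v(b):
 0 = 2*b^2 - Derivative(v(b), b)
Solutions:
 v(b) = C1 + 2*b^3/3


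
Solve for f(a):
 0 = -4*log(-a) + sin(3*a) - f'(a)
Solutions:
 f(a) = C1 - 4*a*log(-a) + 4*a - cos(3*a)/3


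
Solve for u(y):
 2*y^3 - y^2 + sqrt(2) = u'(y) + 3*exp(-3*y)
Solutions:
 u(y) = C1 + y^4/2 - y^3/3 + sqrt(2)*y + exp(-3*y)


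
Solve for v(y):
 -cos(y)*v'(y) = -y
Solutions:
 v(y) = C1 + Integral(y/cos(y), y)


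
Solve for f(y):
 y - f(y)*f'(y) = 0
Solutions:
 f(y) = -sqrt(C1 + y^2)
 f(y) = sqrt(C1 + y^2)


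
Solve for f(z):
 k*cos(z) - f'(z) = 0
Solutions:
 f(z) = C1 + k*sin(z)


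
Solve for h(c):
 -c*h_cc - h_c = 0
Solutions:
 h(c) = C1 + C2*log(c)


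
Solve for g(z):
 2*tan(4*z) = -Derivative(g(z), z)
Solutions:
 g(z) = C1 + log(cos(4*z))/2


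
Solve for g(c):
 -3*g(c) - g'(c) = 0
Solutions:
 g(c) = C1*exp(-3*c)


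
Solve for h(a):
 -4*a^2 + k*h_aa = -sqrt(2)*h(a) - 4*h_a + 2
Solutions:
 h(a) = C1*exp(a*(sqrt(-sqrt(2)*k + 4) - 2)/k) + C2*exp(-a*(sqrt(-sqrt(2)*k + 4) + 2)/k) + 2*sqrt(2)*a^2 - 16*a - 4*k + 33*sqrt(2)


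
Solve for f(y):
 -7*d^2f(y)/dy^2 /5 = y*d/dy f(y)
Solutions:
 f(y) = C1 + C2*erf(sqrt(70)*y/14)


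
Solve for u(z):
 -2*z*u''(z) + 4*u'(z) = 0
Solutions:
 u(z) = C1 + C2*z^3


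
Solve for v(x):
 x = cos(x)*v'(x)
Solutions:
 v(x) = C1 + Integral(x/cos(x), x)


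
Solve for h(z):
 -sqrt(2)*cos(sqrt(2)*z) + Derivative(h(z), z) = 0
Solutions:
 h(z) = C1 + sin(sqrt(2)*z)


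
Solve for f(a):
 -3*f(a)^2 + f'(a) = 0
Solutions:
 f(a) = -1/(C1 + 3*a)


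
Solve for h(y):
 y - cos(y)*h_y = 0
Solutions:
 h(y) = C1 + Integral(y/cos(y), y)


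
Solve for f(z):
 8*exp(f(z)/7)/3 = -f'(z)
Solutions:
 f(z) = 7*log(1/(C1 + 8*z)) + 7*log(21)


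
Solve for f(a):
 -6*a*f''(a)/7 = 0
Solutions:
 f(a) = C1 + C2*a


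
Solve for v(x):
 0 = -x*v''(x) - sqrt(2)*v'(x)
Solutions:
 v(x) = C1 + C2*x^(1 - sqrt(2))


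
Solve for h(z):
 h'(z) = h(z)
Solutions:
 h(z) = C1*exp(z)


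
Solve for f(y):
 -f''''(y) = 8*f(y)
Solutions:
 f(y) = (C1*sin(2^(1/4)*y) + C2*cos(2^(1/4)*y))*exp(-2^(1/4)*y) + (C3*sin(2^(1/4)*y) + C4*cos(2^(1/4)*y))*exp(2^(1/4)*y)


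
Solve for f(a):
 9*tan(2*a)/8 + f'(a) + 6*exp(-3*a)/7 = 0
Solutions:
 f(a) = C1 - 9*log(tan(2*a)^2 + 1)/32 + 2*exp(-3*a)/7


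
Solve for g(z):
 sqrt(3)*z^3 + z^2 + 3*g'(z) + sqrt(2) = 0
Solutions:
 g(z) = C1 - sqrt(3)*z^4/12 - z^3/9 - sqrt(2)*z/3


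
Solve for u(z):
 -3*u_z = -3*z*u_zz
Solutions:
 u(z) = C1 + C2*z^2


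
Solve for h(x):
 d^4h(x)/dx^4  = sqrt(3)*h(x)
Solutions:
 h(x) = C1*exp(-3^(1/8)*x) + C2*exp(3^(1/8)*x) + C3*sin(3^(1/8)*x) + C4*cos(3^(1/8)*x)


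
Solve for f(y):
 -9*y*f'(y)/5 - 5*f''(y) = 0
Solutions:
 f(y) = C1 + C2*erf(3*sqrt(2)*y/10)


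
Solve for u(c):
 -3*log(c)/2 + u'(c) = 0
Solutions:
 u(c) = C1 + 3*c*log(c)/2 - 3*c/2


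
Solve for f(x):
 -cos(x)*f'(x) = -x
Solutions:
 f(x) = C1 + Integral(x/cos(x), x)


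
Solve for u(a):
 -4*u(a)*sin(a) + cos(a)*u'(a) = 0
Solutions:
 u(a) = C1/cos(a)^4


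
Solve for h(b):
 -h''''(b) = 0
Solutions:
 h(b) = C1 + C2*b + C3*b^2 + C4*b^3


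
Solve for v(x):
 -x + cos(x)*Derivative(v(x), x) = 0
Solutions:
 v(x) = C1 + Integral(x/cos(x), x)


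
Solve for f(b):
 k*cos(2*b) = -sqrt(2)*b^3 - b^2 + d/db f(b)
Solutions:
 f(b) = C1 + sqrt(2)*b^4/4 + b^3/3 + k*sin(2*b)/2


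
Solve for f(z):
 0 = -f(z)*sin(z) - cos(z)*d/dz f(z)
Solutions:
 f(z) = C1*cos(z)


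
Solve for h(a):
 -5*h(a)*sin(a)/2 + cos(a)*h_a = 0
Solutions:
 h(a) = C1/cos(a)^(5/2)


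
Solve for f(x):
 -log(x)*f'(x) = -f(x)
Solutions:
 f(x) = C1*exp(li(x))


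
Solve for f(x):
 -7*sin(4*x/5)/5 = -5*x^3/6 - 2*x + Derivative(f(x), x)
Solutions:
 f(x) = C1 + 5*x^4/24 + x^2 + 7*cos(4*x/5)/4


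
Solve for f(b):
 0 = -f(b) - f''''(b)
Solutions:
 f(b) = (C1*sin(sqrt(2)*b/2) + C2*cos(sqrt(2)*b/2))*exp(-sqrt(2)*b/2) + (C3*sin(sqrt(2)*b/2) + C4*cos(sqrt(2)*b/2))*exp(sqrt(2)*b/2)


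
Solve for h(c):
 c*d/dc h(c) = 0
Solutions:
 h(c) = C1


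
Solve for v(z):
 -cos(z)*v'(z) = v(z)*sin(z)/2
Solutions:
 v(z) = C1*sqrt(cos(z))


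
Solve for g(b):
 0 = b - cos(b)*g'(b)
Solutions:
 g(b) = C1 + Integral(b/cos(b), b)


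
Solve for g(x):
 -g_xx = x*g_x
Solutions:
 g(x) = C1 + C2*erf(sqrt(2)*x/2)


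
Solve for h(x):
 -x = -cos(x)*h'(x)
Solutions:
 h(x) = C1 + Integral(x/cos(x), x)


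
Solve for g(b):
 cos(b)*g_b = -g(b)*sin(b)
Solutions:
 g(b) = C1*cos(b)


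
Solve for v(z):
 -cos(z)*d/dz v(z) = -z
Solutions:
 v(z) = C1 + Integral(z/cos(z), z)


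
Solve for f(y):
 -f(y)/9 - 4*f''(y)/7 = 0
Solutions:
 f(y) = C1*sin(sqrt(7)*y/6) + C2*cos(sqrt(7)*y/6)


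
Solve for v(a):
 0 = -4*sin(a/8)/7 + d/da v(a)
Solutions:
 v(a) = C1 - 32*cos(a/8)/7


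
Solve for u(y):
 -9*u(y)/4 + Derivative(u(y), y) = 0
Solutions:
 u(y) = C1*exp(9*y/4)


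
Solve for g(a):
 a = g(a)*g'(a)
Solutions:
 g(a) = -sqrt(C1 + a^2)
 g(a) = sqrt(C1 + a^2)


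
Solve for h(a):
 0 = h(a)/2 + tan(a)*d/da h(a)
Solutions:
 h(a) = C1/sqrt(sin(a))


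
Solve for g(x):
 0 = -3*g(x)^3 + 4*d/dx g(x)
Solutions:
 g(x) = -sqrt(2)*sqrt(-1/(C1 + 3*x))
 g(x) = sqrt(2)*sqrt(-1/(C1 + 3*x))


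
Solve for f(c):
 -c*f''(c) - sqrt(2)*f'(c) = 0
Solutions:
 f(c) = C1 + C2*c^(1 - sqrt(2))


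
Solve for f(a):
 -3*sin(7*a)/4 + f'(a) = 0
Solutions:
 f(a) = C1 - 3*cos(7*a)/28


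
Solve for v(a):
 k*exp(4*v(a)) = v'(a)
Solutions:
 v(a) = log(-(-1/(C1 + 4*a*k))^(1/4))
 v(a) = log(-1/(C1 + 4*a*k))/4
 v(a) = log(-I*(-1/(C1 + 4*a*k))^(1/4))
 v(a) = log(I*(-1/(C1 + 4*a*k))^(1/4))


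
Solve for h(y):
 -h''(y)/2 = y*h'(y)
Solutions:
 h(y) = C1 + C2*erf(y)


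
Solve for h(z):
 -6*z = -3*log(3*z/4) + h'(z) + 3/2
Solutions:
 h(z) = C1 - 3*z^2 + 3*z*log(z) - 9*z/2 + z*log(27/64)


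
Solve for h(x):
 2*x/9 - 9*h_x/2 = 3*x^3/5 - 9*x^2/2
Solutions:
 h(x) = C1 - x^4/30 + x^3/3 + 2*x^2/81


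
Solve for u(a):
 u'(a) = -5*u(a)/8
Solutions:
 u(a) = C1*exp(-5*a/8)


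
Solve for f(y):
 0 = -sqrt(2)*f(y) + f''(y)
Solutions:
 f(y) = C1*exp(-2^(1/4)*y) + C2*exp(2^(1/4)*y)


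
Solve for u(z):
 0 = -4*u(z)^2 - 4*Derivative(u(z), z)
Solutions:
 u(z) = 1/(C1 + z)


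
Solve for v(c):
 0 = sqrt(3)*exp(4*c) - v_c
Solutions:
 v(c) = C1 + sqrt(3)*exp(4*c)/4


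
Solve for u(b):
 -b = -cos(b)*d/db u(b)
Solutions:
 u(b) = C1 + Integral(b/cos(b), b)


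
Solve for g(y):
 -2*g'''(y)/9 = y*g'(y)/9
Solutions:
 g(y) = C1 + Integral(C2*airyai(-2^(2/3)*y/2) + C3*airybi(-2^(2/3)*y/2), y)


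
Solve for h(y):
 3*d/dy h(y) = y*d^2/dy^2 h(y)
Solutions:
 h(y) = C1 + C2*y^4


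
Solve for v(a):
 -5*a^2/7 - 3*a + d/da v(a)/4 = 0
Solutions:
 v(a) = C1 + 20*a^3/21 + 6*a^2


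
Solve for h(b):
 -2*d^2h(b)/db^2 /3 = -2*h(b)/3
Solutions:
 h(b) = C1*exp(-b) + C2*exp(b)


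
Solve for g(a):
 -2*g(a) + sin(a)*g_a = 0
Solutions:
 g(a) = C1*(cos(a) - 1)/(cos(a) + 1)


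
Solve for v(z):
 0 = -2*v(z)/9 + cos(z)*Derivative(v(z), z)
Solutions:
 v(z) = C1*(sin(z) + 1)^(1/9)/(sin(z) - 1)^(1/9)


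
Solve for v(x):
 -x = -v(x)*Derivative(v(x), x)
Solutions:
 v(x) = -sqrt(C1 + x^2)
 v(x) = sqrt(C1 + x^2)


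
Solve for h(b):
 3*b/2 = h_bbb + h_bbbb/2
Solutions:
 h(b) = C1 + C2*b + C3*b^2 + C4*exp(-2*b) + b^4/16 - b^3/8


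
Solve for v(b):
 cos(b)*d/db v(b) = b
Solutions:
 v(b) = C1 + Integral(b/cos(b), b)


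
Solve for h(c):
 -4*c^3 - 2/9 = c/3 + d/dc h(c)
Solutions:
 h(c) = C1 - c^4 - c^2/6 - 2*c/9


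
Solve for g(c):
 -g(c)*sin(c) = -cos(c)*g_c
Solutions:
 g(c) = C1/cos(c)


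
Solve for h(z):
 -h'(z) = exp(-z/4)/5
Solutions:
 h(z) = C1 + 4*exp(-z/4)/5


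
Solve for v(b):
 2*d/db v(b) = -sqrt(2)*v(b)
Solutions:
 v(b) = C1*exp(-sqrt(2)*b/2)


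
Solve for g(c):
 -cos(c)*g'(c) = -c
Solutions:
 g(c) = C1 + Integral(c/cos(c), c)


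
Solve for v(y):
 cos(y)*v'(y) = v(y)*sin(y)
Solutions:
 v(y) = C1/cos(y)


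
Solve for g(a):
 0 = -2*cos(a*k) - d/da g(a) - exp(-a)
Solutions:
 g(a) = C1 + exp(-a) - 2*sin(a*k)/k


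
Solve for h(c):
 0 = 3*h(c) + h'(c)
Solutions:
 h(c) = C1*exp(-3*c)


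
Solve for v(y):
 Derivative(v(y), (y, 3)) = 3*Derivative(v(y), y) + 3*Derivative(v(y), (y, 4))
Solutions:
 v(y) = C1 + C2*exp(y*(2*2^(1/3)/(135*sqrt(29) + 727)^(1/3) + 4 + 2^(2/3)*(135*sqrt(29) + 727)^(1/3))/36)*sin(2^(1/3)*sqrt(3)*y*(-2^(1/3)*(135*sqrt(29) + 727)^(1/3) + 2/(135*sqrt(29) + 727)^(1/3))/36) + C3*exp(y*(2*2^(1/3)/(135*sqrt(29) + 727)^(1/3) + 4 + 2^(2/3)*(135*sqrt(29) + 727)^(1/3))/36)*cos(2^(1/3)*sqrt(3)*y*(-2^(1/3)*(135*sqrt(29) + 727)^(1/3) + 2/(135*sqrt(29) + 727)^(1/3))/36) + C4*exp(y*(-2^(2/3)*(135*sqrt(29) + 727)^(1/3) - 2*2^(1/3)/(135*sqrt(29) + 727)^(1/3) + 2)/18)


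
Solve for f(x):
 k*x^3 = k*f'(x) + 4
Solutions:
 f(x) = C1 + x^4/4 - 4*x/k


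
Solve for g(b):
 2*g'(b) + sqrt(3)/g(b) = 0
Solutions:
 g(b) = -sqrt(C1 - sqrt(3)*b)
 g(b) = sqrt(C1 - sqrt(3)*b)


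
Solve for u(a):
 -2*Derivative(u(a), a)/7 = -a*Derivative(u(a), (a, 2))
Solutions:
 u(a) = C1 + C2*a^(9/7)


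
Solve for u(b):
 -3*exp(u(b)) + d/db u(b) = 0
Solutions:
 u(b) = log(-1/(C1 + 3*b))


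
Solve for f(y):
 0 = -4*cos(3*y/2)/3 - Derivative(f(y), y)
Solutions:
 f(y) = C1 - 8*sin(3*y/2)/9


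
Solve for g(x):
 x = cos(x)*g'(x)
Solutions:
 g(x) = C1 + Integral(x/cos(x), x)


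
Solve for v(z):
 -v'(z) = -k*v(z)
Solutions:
 v(z) = C1*exp(k*z)


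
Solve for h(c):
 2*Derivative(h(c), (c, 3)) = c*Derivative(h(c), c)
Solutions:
 h(c) = C1 + Integral(C2*airyai(2^(2/3)*c/2) + C3*airybi(2^(2/3)*c/2), c)


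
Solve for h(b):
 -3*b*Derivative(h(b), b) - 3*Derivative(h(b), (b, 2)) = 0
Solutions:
 h(b) = C1 + C2*erf(sqrt(2)*b/2)


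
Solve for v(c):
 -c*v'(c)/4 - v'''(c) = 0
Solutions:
 v(c) = C1 + Integral(C2*airyai(-2^(1/3)*c/2) + C3*airybi(-2^(1/3)*c/2), c)


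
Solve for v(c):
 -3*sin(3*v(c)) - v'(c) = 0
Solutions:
 v(c) = -acos((-C1 - exp(18*c))/(C1 - exp(18*c)))/3 + 2*pi/3
 v(c) = acos((-C1 - exp(18*c))/(C1 - exp(18*c)))/3


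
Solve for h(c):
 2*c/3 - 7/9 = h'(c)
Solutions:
 h(c) = C1 + c^2/3 - 7*c/9


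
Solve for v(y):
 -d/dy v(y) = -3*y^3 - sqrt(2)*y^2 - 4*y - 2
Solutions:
 v(y) = C1 + 3*y^4/4 + sqrt(2)*y^3/3 + 2*y^2 + 2*y


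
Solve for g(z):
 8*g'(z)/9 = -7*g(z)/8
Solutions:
 g(z) = C1*exp(-63*z/64)


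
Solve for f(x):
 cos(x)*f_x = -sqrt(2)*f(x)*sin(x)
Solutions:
 f(x) = C1*cos(x)^(sqrt(2))


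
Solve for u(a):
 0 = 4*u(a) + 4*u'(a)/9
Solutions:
 u(a) = C1*exp(-9*a)


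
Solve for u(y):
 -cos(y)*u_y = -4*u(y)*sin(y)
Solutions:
 u(y) = C1/cos(y)^4


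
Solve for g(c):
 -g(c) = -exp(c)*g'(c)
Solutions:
 g(c) = C1*exp(-exp(-c))


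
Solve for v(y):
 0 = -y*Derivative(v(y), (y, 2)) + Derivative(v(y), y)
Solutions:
 v(y) = C1 + C2*y^2


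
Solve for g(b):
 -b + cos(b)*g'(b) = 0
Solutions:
 g(b) = C1 + Integral(b/cos(b), b)


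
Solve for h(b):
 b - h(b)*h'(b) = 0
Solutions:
 h(b) = -sqrt(C1 + b^2)
 h(b) = sqrt(C1 + b^2)


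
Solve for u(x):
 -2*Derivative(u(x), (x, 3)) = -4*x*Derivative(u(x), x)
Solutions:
 u(x) = C1 + Integral(C2*airyai(2^(1/3)*x) + C3*airybi(2^(1/3)*x), x)


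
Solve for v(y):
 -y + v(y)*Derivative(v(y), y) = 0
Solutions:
 v(y) = -sqrt(C1 + y^2)
 v(y) = sqrt(C1 + y^2)


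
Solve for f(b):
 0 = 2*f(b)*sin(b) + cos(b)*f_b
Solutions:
 f(b) = C1*cos(b)^2


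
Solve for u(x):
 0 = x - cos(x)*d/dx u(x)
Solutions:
 u(x) = C1 + Integral(x/cos(x), x)


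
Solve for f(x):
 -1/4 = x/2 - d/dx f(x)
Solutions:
 f(x) = C1 + x^2/4 + x/4


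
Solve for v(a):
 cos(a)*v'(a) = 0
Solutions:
 v(a) = C1


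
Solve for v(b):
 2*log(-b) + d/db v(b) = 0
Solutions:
 v(b) = C1 - 2*b*log(-b) + 2*b


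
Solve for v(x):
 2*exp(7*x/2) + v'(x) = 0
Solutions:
 v(x) = C1 - 4*exp(7*x/2)/7


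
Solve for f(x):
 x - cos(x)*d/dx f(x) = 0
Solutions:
 f(x) = C1 + Integral(x/cos(x), x)


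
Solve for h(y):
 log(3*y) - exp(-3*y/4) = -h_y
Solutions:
 h(y) = C1 - y*log(y) + y*(1 - log(3)) - 4*exp(-3*y/4)/3


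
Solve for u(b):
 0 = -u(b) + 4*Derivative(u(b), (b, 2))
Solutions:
 u(b) = C1*exp(-b/2) + C2*exp(b/2)


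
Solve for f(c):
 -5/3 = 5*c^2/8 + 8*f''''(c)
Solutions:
 f(c) = C1 + C2*c + C3*c^2 + C4*c^3 - c^6/4608 - 5*c^4/576


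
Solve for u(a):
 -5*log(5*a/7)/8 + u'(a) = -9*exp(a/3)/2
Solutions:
 u(a) = C1 + 5*a*log(a)/8 + 5*a*(-log(7) - 1 + log(5))/8 - 27*exp(a/3)/2


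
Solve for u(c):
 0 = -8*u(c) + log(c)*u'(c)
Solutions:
 u(c) = C1*exp(8*li(c))


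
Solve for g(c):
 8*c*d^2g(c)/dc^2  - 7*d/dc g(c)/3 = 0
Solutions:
 g(c) = C1 + C2*c^(31/24)


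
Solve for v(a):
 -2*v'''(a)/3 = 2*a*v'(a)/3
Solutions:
 v(a) = C1 + Integral(C2*airyai(-a) + C3*airybi(-a), a)


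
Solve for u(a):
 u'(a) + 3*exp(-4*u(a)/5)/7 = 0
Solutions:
 u(a) = 5*log(-I*(C1 - 12*a/35)^(1/4))
 u(a) = 5*log(I*(C1 - 12*a/35)^(1/4))
 u(a) = 5*log(-(C1 - 12*a/35)^(1/4))
 u(a) = 5*log(C1 - 12*a/35)/4


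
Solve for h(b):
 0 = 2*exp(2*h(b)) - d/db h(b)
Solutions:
 h(b) = log(-sqrt(-1/(C1 + 2*b))) - log(2)/2
 h(b) = log(-1/(C1 + 2*b))/2 - log(2)/2


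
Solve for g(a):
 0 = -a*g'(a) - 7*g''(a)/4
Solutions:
 g(a) = C1 + C2*erf(sqrt(14)*a/7)


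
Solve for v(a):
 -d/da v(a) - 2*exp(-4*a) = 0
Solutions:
 v(a) = C1 + exp(-4*a)/2


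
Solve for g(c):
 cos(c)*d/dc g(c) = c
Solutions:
 g(c) = C1 + Integral(c/cos(c), c)


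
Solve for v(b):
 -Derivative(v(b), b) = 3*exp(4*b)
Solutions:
 v(b) = C1 - 3*exp(4*b)/4


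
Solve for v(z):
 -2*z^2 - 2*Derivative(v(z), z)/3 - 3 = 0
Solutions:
 v(z) = C1 - z^3 - 9*z/2


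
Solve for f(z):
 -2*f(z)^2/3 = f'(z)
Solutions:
 f(z) = 3/(C1 + 2*z)


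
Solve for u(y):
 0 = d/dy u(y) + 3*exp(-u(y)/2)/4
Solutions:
 u(y) = 2*log(C1 - 3*y/8)


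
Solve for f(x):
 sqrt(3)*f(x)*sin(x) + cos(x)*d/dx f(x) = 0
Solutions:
 f(x) = C1*cos(x)^(sqrt(3))


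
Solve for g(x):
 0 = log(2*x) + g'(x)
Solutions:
 g(x) = C1 - x*log(x) - x*log(2) + x


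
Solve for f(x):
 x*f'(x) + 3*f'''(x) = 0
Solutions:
 f(x) = C1 + Integral(C2*airyai(-3^(2/3)*x/3) + C3*airybi(-3^(2/3)*x/3), x)


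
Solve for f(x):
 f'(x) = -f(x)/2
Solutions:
 f(x) = C1*exp(-x/2)


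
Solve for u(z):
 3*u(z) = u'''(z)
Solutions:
 u(z) = C3*exp(3^(1/3)*z) + (C1*sin(3^(5/6)*z/2) + C2*cos(3^(5/6)*z/2))*exp(-3^(1/3)*z/2)


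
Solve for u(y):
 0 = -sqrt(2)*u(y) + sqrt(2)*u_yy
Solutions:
 u(y) = C1*exp(-y) + C2*exp(y)


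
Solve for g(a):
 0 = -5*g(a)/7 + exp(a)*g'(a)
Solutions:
 g(a) = C1*exp(-5*exp(-a)/7)


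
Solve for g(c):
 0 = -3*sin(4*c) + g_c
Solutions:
 g(c) = C1 - 3*cos(4*c)/4


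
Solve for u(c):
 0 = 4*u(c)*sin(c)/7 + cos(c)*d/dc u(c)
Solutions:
 u(c) = C1*cos(c)^(4/7)


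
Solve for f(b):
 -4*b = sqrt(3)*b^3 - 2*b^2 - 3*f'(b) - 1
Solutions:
 f(b) = C1 + sqrt(3)*b^4/12 - 2*b^3/9 + 2*b^2/3 - b/3


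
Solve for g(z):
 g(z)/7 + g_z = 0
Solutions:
 g(z) = C1*exp(-z/7)


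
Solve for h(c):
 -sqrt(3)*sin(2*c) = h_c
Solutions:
 h(c) = C1 + sqrt(3)*cos(2*c)/2


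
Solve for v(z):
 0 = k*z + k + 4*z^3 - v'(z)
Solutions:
 v(z) = C1 + k*z^2/2 + k*z + z^4


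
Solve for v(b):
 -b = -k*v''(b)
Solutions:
 v(b) = C1 + C2*b + b^3/(6*k)


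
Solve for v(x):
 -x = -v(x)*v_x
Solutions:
 v(x) = -sqrt(C1 + x^2)
 v(x) = sqrt(C1 + x^2)


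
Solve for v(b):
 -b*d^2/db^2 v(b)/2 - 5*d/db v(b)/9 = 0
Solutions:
 v(b) = C1 + C2/b^(1/9)


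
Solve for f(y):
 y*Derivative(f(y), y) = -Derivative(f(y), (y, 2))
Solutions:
 f(y) = C1 + C2*erf(sqrt(2)*y/2)


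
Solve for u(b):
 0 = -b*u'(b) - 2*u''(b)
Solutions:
 u(b) = C1 + C2*erf(b/2)


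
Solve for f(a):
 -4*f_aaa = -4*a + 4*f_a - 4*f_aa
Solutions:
 f(a) = C1 + a^2/2 + a + (C2*sin(sqrt(3)*a/2) + C3*cos(sqrt(3)*a/2))*exp(a/2)


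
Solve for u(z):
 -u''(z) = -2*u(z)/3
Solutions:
 u(z) = C1*exp(-sqrt(6)*z/3) + C2*exp(sqrt(6)*z/3)


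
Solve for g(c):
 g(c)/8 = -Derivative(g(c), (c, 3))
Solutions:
 g(c) = C3*exp(-c/2) + (C1*sin(sqrt(3)*c/4) + C2*cos(sqrt(3)*c/4))*exp(c/4)


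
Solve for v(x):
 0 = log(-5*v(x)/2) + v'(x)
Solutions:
 Integral(1/(log(-_y) - log(2) + log(5)), (_y, v(x))) = C1 - x


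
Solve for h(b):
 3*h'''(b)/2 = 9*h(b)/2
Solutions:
 h(b) = C3*exp(3^(1/3)*b) + (C1*sin(3^(5/6)*b/2) + C2*cos(3^(5/6)*b/2))*exp(-3^(1/3)*b/2)


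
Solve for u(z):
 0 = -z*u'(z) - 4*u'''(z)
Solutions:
 u(z) = C1 + Integral(C2*airyai(-2^(1/3)*z/2) + C3*airybi(-2^(1/3)*z/2), z)


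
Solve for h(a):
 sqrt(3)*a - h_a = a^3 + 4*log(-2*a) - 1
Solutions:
 h(a) = C1 - a^4/4 + sqrt(3)*a^2/2 - 4*a*log(-a) + a*(5 - 4*log(2))


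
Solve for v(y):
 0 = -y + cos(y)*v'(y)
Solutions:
 v(y) = C1 + Integral(y/cos(y), y)


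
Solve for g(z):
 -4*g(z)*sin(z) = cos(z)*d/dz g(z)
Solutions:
 g(z) = C1*cos(z)^4


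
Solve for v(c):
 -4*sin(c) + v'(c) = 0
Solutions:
 v(c) = C1 - 4*cos(c)


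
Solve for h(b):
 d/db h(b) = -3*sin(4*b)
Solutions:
 h(b) = C1 + 3*cos(4*b)/4


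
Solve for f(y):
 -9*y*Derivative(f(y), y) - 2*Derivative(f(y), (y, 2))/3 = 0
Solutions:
 f(y) = C1 + C2*erf(3*sqrt(3)*y/2)


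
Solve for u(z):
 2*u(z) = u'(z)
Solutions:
 u(z) = C1*exp(2*z)


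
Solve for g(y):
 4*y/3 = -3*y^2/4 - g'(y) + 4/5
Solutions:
 g(y) = C1 - y^3/4 - 2*y^2/3 + 4*y/5


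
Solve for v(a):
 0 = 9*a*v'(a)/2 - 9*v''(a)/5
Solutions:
 v(a) = C1 + C2*erfi(sqrt(5)*a/2)


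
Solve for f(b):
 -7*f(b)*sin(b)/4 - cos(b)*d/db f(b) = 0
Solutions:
 f(b) = C1*cos(b)^(7/4)


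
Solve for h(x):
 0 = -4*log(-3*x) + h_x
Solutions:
 h(x) = C1 + 4*x*log(-x) + 4*x*(-1 + log(3))


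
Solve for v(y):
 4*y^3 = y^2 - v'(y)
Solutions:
 v(y) = C1 - y^4 + y^3/3


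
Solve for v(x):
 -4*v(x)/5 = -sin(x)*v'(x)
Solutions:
 v(x) = C1*(cos(x) - 1)^(2/5)/(cos(x) + 1)^(2/5)


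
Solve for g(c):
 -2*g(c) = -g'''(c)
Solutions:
 g(c) = C3*exp(2^(1/3)*c) + (C1*sin(2^(1/3)*sqrt(3)*c/2) + C2*cos(2^(1/3)*sqrt(3)*c/2))*exp(-2^(1/3)*c/2)


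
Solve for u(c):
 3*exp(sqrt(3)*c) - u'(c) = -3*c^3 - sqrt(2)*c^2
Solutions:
 u(c) = C1 + 3*c^4/4 + sqrt(2)*c^3/3 + sqrt(3)*exp(sqrt(3)*c)


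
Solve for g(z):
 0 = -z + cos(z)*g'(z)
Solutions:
 g(z) = C1 + Integral(z/cos(z), z)


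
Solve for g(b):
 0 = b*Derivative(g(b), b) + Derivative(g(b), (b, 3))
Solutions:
 g(b) = C1 + Integral(C2*airyai(-b) + C3*airybi(-b), b)


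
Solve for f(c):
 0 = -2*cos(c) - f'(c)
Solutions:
 f(c) = C1 - 2*sin(c)


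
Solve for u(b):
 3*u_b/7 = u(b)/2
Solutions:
 u(b) = C1*exp(7*b/6)


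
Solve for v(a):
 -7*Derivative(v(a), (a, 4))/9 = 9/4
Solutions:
 v(a) = C1 + C2*a + C3*a^2 + C4*a^3 - 27*a^4/224


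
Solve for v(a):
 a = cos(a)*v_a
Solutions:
 v(a) = C1 + Integral(a/cos(a), a)


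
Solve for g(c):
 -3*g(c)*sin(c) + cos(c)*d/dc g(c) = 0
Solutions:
 g(c) = C1/cos(c)^3


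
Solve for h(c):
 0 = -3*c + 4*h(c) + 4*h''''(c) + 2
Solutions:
 h(c) = 3*c/4 + (C1*sin(sqrt(2)*c/2) + C2*cos(sqrt(2)*c/2))*exp(-sqrt(2)*c/2) + (C3*sin(sqrt(2)*c/2) + C4*cos(sqrt(2)*c/2))*exp(sqrt(2)*c/2) - 1/2


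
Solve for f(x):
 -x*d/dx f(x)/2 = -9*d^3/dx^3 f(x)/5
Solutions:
 f(x) = C1 + Integral(C2*airyai(60^(1/3)*x/6) + C3*airybi(60^(1/3)*x/6), x)


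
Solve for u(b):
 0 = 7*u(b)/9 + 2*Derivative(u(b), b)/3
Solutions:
 u(b) = C1*exp(-7*b/6)


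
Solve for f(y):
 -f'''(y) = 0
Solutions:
 f(y) = C1 + C2*y + C3*y^2


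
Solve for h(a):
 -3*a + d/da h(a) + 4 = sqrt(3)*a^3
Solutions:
 h(a) = C1 + sqrt(3)*a^4/4 + 3*a^2/2 - 4*a


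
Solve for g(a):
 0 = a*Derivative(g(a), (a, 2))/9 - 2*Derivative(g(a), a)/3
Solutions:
 g(a) = C1 + C2*a^7


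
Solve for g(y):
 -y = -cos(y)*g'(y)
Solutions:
 g(y) = C1 + Integral(y/cos(y), y)


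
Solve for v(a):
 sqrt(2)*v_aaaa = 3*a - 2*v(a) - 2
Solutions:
 v(a) = 3*a/2 + (C1*sin(2^(5/8)*a/2) + C2*cos(2^(5/8)*a/2))*exp(-2^(5/8)*a/2) + (C3*sin(2^(5/8)*a/2) + C4*cos(2^(5/8)*a/2))*exp(2^(5/8)*a/2) - 1


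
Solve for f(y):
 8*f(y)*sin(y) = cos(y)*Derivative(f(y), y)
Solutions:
 f(y) = C1/cos(y)^8


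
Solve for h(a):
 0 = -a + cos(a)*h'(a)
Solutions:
 h(a) = C1 + Integral(a/cos(a), a)


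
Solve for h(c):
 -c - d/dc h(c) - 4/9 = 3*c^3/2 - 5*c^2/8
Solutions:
 h(c) = C1 - 3*c^4/8 + 5*c^3/24 - c^2/2 - 4*c/9


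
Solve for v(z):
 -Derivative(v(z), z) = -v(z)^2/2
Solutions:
 v(z) = -2/(C1 + z)


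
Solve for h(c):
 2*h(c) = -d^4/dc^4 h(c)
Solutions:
 h(c) = (C1*sin(2^(3/4)*c/2) + C2*cos(2^(3/4)*c/2))*exp(-2^(3/4)*c/2) + (C3*sin(2^(3/4)*c/2) + C4*cos(2^(3/4)*c/2))*exp(2^(3/4)*c/2)


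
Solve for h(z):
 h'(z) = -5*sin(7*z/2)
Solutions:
 h(z) = C1 + 10*cos(7*z/2)/7


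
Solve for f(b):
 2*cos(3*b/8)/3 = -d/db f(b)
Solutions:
 f(b) = C1 - 16*sin(3*b/8)/9


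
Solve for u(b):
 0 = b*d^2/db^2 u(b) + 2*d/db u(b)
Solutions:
 u(b) = C1 + C2/b


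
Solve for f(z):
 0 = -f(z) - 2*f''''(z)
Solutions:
 f(z) = (C1*sin(2^(1/4)*z/2) + C2*cos(2^(1/4)*z/2))*exp(-2^(1/4)*z/2) + (C3*sin(2^(1/4)*z/2) + C4*cos(2^(1/4)*z/2))*exp(2^(1/4)*z/2)


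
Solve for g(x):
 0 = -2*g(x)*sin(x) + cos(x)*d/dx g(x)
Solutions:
 g(x) = C1/cos(x)^2


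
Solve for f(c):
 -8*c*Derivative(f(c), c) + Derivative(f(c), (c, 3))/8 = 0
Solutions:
 f(c) = C1 + Integral(C2*airyai(4*c) + C3*airybi(4*c), c)


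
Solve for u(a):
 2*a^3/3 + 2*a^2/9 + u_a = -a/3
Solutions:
 u(a) = C1 - a^4/6 - 2*a^3/27 - a^2/6


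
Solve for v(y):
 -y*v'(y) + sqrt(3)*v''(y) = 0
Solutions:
 v(y) = C1 + C2*erfi(sqrt(2)*3^(3/4)*y/6)


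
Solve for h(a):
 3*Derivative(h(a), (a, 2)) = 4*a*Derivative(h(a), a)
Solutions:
 h(a) = C1 + C2*erfi(sqrt(6)*a/3)


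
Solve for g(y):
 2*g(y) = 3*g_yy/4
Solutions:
 g(y) = C1*exp(-2*sqrt(6)*y/3) + C2*exp(2*sqrt(6)*y/3)


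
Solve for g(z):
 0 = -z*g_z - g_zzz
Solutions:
 g(z) = C1 + Integral(C2*airyai(-z) + C3*airybi(-z), z)


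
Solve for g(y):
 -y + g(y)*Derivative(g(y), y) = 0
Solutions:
 g(y) = -sqrt(C1 + y^2)
 g(y) = sqrt(C1 + y^2)


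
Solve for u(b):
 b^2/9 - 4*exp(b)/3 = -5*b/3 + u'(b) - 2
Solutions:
 u(b) = C1 + b^3/27 + 5*b^2/6 + 2*b - 4*exp(b)/3


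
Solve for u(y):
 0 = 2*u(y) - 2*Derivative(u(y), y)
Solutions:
 u(y) = C1*exp(y)


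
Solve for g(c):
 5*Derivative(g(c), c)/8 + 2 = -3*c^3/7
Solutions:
 g(c) = C1 - 6*c^4/35 - 16*c/5


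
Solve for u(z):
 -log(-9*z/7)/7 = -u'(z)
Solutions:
 u(z) = C1 + z*log(-z)/7 + z*(-log(7) - 1 + 2*log(3))/7


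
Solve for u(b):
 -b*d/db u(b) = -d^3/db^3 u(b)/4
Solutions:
 u(b) = C1 + Integral(C2*airyai(2^(2/3)*b) + C3*airybi(2^(2/3)*b), b)


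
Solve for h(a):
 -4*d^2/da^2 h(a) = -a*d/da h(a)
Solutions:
 h(a) = C1 + C2*erfi(sqrt(2)*a/4)


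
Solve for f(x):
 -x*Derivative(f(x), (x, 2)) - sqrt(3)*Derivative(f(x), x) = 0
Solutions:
 f(x) = C1 + C2*x^(1 - sqrt(3))


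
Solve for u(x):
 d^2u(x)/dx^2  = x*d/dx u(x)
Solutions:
 u(x) = C1 + C2*erfi(sqrt(2)*x/2)


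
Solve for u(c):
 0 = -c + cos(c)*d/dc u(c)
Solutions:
 u(c) = C1 + Integral(c/cos(c), c)


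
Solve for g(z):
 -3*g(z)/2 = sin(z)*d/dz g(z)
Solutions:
 g(z) = C1*(cos(z) + 1)^(3/4)/(cos(z) - 1)^(3/4)


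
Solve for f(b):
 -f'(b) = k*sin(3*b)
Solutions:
 f(b) = C1 + k*cos(3*b)/3


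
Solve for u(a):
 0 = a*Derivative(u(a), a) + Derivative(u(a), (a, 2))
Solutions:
 u(a) = C1 + C2*erf(sqrt(2)*a/2)


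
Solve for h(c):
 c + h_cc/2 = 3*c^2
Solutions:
 h(c) = C1 + C2*c + c^4/2 - c^3/3


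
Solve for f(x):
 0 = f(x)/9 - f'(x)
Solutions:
 f(x) = C1*exp(x/9)


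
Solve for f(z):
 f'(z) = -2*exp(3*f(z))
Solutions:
 f(z) = log((-3^(2/3) - 3*3^(1/6)*I)*(1/(C1 + 2*z))^(1/3)/6)
 f(z) = log((-3^(2/3) + 3*3^(1/6)*I)*(1/(C1 + 2*z))^(1/3)/6)
 f(z) = log(1/(C1 + 6*z))/3


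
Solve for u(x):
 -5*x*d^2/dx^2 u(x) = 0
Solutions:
 u(x) = C1 + C2*x


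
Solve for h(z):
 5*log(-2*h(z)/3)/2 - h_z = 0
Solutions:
 -2*Integral(1/(log(-_y) - log(3) + log(2)), (_y, h(z)))/5 = C1 - z


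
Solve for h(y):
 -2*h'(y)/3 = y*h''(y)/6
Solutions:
 h(y) = C1 + C2/y^3


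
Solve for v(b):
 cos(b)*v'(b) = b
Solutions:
 v(b) = C1 + Integral(b/cos(b), b)


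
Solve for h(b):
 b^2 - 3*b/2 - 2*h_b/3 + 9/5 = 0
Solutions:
 h(b) = C1 + b^3/2 - 9*b^2/8 + 27*b/10


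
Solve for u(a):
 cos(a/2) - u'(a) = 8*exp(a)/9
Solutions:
 u(a) = C1 - 8*exp(a)/9 + 2*sin(a/2)


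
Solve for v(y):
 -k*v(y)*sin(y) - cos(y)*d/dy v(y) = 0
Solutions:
 v(y) = C1*exp(k*log(cos(y)))


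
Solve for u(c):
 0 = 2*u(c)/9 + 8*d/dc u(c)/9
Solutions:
 u(c) = C1*exp(-c/4)


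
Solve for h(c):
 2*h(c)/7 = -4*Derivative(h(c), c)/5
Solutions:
 h(c) = C1*exp(-5*c/14)


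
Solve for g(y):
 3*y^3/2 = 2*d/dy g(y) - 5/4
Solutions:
 g(y) = C1 + 3*y^4/16 + 5*y/8


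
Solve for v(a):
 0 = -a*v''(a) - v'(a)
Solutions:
 v(a) = C1 + C2*log(a)


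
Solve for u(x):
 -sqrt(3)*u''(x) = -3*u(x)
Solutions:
 u(x) = C1*exp(-3^(1/4)*x) + C2*exp(3^(1/4)*x)


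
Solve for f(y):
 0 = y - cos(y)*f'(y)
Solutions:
 f(y) = C1 + Integral(y/cos(y), y)


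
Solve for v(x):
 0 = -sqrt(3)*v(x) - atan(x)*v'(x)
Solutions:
 v(x) = C1*exp(-sqrt(3)*Integral(1/atan(x), x))


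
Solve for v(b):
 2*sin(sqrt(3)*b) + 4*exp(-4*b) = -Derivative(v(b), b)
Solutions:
 v(b) = C1 + 2*sqrt(3)*cos(sqrt(3)*b)/3 + exp(-4*b)


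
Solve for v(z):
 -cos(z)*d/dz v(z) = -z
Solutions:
 v(z) = C1 + Integral(z/cos(z), z)


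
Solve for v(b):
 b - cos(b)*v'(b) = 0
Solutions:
 v(b) = C1 + Integral(b/cos(b), b)


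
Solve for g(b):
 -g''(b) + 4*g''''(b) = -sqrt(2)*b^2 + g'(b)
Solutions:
 g(b) = C1 + C2*exp(-3^(1/3)*b*(3^(1/3)/(sqrt(78) + 9)^(1/3) + (sqrt(78) + 9)^(1/3))/12)*sin(3^(1/6)*b*(-3^(2/3)*(sqrt(78) + 9)^(1/3) + 3/(sqrt(78) + 9)^(1/3))/12) + C3*exp(-3^(1/3)*b*(3^(1/3)/(sqrt(78) + 9)^(1/3) + (sqrt(78) + 9)^(1/3))/12)*cos(3^(1/6)*b*(-3^(2/3)*(sqrt(78) + 9)^(1/3) + 3/(sqrt(78) + 9)^(1/3))/12) + C4*exp(3^(1/3)*b*(3^(1/3)/(sqrt(78) + 9)^(1/3) + (sqrt(78) + 9)^(1/3))/6) + sqrt(2)*b^3/3 - sqrt(2)*b^2 + 2*sqrt(2)*b


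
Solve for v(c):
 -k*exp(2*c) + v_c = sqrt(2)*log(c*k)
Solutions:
 v(c) = C1 + sqrt(2)*c*log(c*k) - sqrt(2)*c + k*exp(2*c)/2


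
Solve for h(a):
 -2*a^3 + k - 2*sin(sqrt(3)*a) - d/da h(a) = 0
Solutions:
 h(a) = C1 - a^4/2 + a*k + 2*sqrt(3)*cos(sqrt(3)*a)/3


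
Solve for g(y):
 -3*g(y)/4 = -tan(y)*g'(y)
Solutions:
 g(y) = C1*sin(y)^(3/4)


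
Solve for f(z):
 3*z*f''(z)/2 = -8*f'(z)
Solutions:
 f(z) = C1 + C2/z^(13/3)


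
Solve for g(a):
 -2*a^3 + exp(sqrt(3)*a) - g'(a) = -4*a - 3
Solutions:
 g(a) = C1 - a^4/2 + 2*a^2 + 3*a + sqrt(3)*exp(sqrt(3)*a)/3


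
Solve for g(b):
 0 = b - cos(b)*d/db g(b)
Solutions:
 g(b) = C1 + Integral(b/cos(b), b)


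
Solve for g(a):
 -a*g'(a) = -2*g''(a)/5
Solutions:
 g(a) = C1 + C2*erfi(sqrt(5)*a/2)


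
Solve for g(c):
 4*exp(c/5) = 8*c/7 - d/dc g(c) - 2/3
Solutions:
 g(c) = C1 + 4*c^2/7 - 2*c/3 - 20*exp(c/5)


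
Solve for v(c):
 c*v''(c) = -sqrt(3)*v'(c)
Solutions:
 v(c) = C1 + C2*c^(1 - sqrt(3))


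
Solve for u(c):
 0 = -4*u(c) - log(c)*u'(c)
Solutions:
 u(c) = C1*exp(-4*li(c))


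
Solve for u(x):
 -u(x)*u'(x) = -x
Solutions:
 u(x) = -sqrt(C1 + x^2)
 u(x) = sqrt(C1 + x^2)


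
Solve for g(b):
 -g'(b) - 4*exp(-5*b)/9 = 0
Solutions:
 g(b) = C1 + 4*exp(-5*b)/45


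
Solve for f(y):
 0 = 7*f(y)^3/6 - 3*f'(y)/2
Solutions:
 f(y) = -3*sqrt(2)*sqrt(-1/(C1 + 7*y))/2
 f(y) = 3*sqrt(2)*sqrt(-1/(C1 + 7*y))/2


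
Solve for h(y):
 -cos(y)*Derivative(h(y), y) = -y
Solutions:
 h(y) = C1 + Integral(y/cos(y), y)


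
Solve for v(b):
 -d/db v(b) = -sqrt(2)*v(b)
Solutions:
 v(b) = C1*exp(sqrt(2)*b)


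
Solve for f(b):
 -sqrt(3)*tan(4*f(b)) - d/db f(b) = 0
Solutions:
 f(b) = -asin(C1*exp(-4*sqrt(3)*b))/4 + pi/4
 f(b) = asin(C1*exp(-4*sqrt(3)*b))/4


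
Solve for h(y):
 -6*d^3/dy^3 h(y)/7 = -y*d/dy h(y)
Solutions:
 h(y) = C1 + Integral(C2*airyai(6^(2/3)*7^(1/3)*y/6) + C3*airybi(6^(2/3)*7^(1/3)*y/6), y)


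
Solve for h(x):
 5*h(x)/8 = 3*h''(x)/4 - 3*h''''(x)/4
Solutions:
 h(x) = (C1*sin(5^(1/4)*6^(3/4)*x*sin(atan(sqrt(21)/3)/2)/6) + C2*cos(5^(1/4)*6^(3/4)*x*sin(atan(sqrt(21)/3)/2)/6))*exp(-5^(1/4)*6^(3/4)*x*cos(atan(sqrt(21)/3)/2)/6) + (C3*sin(5^(1/4)*6^(3/4)*x*sin(atan(sqrt(21)/3)/2)/6) + C4*cos(5^(1/4)*6^(3/4)*x*sin(atan(sqrt(21)/3)/2)/6))*exp(5^(1/4)*6^(3/4)*x*cos(atan(sqrt(21)/3)/2)/6)


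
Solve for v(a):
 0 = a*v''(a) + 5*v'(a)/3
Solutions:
 v(a) = C1 + C2/a^(2/3)


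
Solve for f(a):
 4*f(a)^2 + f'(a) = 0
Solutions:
 f(a) = 1/(C1 + 4*a)


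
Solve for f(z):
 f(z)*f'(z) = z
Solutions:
 f(z) = -sqrt(C1 + z^2)
 f(z) = sqrt(C1 + z^2)


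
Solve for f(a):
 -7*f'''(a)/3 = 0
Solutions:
 f(a) = C1 + C2*a + C3*a^2


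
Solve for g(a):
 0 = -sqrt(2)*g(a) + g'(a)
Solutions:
 g(a) = C1*exp(sqrt(2)*a)


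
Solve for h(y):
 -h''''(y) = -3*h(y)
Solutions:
 h(y) = C1*exp(-3^(1/4)*y) + C2*exp(3^(1/4)*y) + C3*sin(3^(1/4)*y) + C4*cos(3^(1/4)*y)


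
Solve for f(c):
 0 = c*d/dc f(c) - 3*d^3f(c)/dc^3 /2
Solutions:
 f(c) = C1 + Integral(C2*airyai(2^(1/3)*3^(2/3)*c/3) + C3*airybi(2^(1/3)*3^(2/3)*c/3), c)


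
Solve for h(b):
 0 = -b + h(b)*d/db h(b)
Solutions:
 h(b) = -sqrt(C1 + b^2)
 h(b) = sqrt(C1 + b^2)


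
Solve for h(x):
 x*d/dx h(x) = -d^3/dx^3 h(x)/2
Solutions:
 h(x) = C1 + Integral(C2*airyai(-2^(1/3)*x) + C3*airybi(-2^(1/3)*x), x)


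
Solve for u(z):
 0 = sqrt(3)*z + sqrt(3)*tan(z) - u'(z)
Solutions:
 u(z) = C1 + sqrt(3)*z^2/2 - sqrt(3)*log(cos(z))


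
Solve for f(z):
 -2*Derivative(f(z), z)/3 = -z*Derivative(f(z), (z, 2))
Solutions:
 f(z) = C1 + C2*z^(5/3)
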